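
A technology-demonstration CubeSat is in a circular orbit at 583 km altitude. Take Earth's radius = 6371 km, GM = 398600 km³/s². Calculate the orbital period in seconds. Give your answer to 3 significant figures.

Semi-major axis a = 6371 + 583 = 6954 km. Period T = 2π√(a³/μ) = 2π√(6954³/398600) = 5771.2 s = 96.19 min.

5770 seconds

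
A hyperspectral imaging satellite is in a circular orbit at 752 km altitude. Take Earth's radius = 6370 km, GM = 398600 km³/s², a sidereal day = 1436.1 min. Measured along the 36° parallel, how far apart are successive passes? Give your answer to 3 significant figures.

Semi-major axis a = 6370 + 752 = 7122 km. Period T = 2π√(a³/μ) = 2π√(7122³/398600) = 5981.6 s = 99.69 min.
Node shift per orbit = (5981.6/86166) × 360° = 24.99°.
Equatorial spacing = 24.99 × 111.2 km/° = 2778 km.
At 36° latitude, spacing = 2778 × cos(36°) = 2248 km.

2250 km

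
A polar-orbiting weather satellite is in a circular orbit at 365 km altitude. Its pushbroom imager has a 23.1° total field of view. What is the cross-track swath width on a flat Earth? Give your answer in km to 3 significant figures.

149 km

Half-angle = 23.1°/2 = 11.55°.
Swath width ≈ 2h·tan(θ/2) = 2 × 365 × tan(11.55°) = 149.2 km.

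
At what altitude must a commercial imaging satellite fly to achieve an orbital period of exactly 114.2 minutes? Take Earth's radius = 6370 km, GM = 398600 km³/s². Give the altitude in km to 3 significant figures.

T = 114.2 min = 6852.0 s.
From T = 2π√(a³/μ): a = (μ T²/4π²)^(1/3) = (398600 × 6852.0² / 4π²)^(1/3) = 7797 km.
Altitude h = a − R = 7797 − 6370 = 1427 km.

1430 km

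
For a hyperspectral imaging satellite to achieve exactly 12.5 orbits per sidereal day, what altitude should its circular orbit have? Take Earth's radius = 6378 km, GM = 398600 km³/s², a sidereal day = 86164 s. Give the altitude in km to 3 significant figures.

Required period T = 86164 / 12.5 = 6893.1 s.
From T = 2π√(a³/μ): a = (μ T²/4π²)^(1/3) = (398600 × 6893.1² / 4π²)^(1/3) = 7828 km.
Altitude h = a − R = 7828 − 6378 = 1450 km.

1450 km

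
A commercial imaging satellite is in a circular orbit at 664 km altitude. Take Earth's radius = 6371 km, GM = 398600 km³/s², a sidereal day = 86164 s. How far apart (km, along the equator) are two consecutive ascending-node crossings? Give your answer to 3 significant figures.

Semi-major axis a = 6371 + 664 = 7035 km. Period T = 2π√(a³/μ) = 2π√(7035³/398600) = 5872.3 s = 97.87 min.
During one orbit Earth rotates (5872.3 / 86164) × 360° = 24.53°.
At the equator that is 24.53° × (2π·6371/360) km/° = 24.53 × 111.2 = 2728 km.

2730 km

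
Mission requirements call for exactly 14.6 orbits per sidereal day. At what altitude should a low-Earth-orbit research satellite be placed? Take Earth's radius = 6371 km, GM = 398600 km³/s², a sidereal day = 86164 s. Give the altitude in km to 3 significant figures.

687 km

Required period T = 86164 / 14.6 = 5901.6 s.
From T = 2π√(a³/μ): a = (μ T²/4π²)^(1/3) = (398600 × 5901.6² / 4π²)^(1/3) = 7058 km.
Altitude h = a − R = 7058 − 6371 = 687 km.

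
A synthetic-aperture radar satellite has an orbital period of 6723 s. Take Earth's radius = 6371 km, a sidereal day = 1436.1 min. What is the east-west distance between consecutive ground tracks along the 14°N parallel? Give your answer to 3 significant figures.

3030 km

Node shift per orbit = (6723.0/86166) × 360° = 28.09°.
Equatorial spacing = 28.09 × 111.2 km/° = 3123 km.
At 14° latitude, spacing = 3123 × cos(14°) = 3031 km.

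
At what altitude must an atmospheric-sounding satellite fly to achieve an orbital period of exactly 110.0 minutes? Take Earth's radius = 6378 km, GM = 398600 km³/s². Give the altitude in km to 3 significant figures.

1230 km

T = 110.0 min = 6600.0 s.
From T = 2π√(a³/μ): a = (μ T²/4π²)^(1/3) = (398600 × 6600.0² / 4π²)^(1/3) = 7605 km.
Altitude h = a − R = 7605 − 6378 = 1227 km.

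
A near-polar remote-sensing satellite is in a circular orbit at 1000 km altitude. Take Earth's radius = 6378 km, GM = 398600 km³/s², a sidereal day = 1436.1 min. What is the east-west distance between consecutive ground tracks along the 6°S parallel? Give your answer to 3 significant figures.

2920 km

Semi-major axis a = 6378 + 1000 = 7378 km. Period T = 2π√(a³/μ) = 2π√(7378³/398600) = 6306.9 s = 105.12 min.
Node shift per orbit = (6306.9/86166) × 360° = 26.35°.
Equatorial spacing = 26.35 × 111.3 km/° = 2933 km.
At 6° latitude, spacing = 2933 × cos(6°) = 2917 km.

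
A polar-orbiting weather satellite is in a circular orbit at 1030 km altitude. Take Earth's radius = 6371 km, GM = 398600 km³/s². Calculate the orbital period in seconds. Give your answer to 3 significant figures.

6340 seconds

Semi-major axis a = 6371 + 1030 = 7401 km. Period T = 2π√(a³/μ) = 2π√(7401³/398600) = 6336.5 s = 105.61 min.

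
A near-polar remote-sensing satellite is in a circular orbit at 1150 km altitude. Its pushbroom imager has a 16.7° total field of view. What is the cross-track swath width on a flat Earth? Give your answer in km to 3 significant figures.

338 km

Half-angle = 16.7°/2 = 8.35°.
Swath width ≈ 2h·tan(θ/2) = 2 × 1150 × tan(8.35°) = 337.6 km.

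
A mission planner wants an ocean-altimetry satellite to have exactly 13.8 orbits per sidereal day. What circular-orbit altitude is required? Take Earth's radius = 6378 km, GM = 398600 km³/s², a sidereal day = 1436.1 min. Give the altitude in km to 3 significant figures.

951 km

Required period T = 86166 / 13.8 = 6243.9 s.
From T = 2π√(a³/μ): a = (μ T²/4π²)^(1/3) = (398600 × 6243.9² / 4π²)^(1/3) = 7329 km.
Altitude h = a − R = 7329 − 6378 = 951 km.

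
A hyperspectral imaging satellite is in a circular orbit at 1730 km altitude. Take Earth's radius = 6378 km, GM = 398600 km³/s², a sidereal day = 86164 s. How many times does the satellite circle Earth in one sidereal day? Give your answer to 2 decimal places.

11.86

Semi-major axis a = 6378 + 1730 = 8108 km. Period T = 2π√(a³/μ) = 2π√(8108³/398600) = 7265.8 s = 121.10 min.
Orbits per sidereal day = 86164 / 7265.8 = 11.859.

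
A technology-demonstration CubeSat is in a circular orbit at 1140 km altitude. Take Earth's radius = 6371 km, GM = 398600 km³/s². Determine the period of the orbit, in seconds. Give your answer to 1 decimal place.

6478.3 seconds

Semi-major axis a = 6371 + 1140 = 7511 km. Period T = 2π√(a³/μ) = 2π√(7511³/398600) = 6478.3 s = 107.97 min.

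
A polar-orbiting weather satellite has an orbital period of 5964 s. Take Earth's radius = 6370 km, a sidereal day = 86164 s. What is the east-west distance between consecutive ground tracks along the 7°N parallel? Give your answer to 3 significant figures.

Node shift per orbit = (5964.0/86164) × 360° = 24.92°.
Equatorial spacing = 24.92 × 111.2 km/° = 2770 km.
At 7° latitude, spacing = 2770 × cos(7°) = 2750 km.

2750 km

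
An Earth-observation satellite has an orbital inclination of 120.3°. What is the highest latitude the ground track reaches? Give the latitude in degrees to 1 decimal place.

Retrograde orbit: the ground track reaches ±(180° − i) = ±(180 − 120.3) = ±59.7°.

59.7°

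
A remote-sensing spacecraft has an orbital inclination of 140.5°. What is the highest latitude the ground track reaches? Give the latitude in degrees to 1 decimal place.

Retrograde orbit: the ground track reaches ±(180° − i) = ±(180 − 140.5) = ±39.5°.

39.5°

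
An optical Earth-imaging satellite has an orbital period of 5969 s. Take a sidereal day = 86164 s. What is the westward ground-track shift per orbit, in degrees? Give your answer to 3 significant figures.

24.9°

During one orbit Earth rotates (5969.0 / 86164) × 360° = 24.94°.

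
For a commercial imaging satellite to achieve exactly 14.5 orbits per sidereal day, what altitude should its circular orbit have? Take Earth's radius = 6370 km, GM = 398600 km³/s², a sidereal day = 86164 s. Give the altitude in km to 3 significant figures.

721 km

Required period T = 86164 / 14.5 = 5942.3 s.
From T = 2π√(a³/μ): a = (μ T²/4π²)^(1/3) = (398600 × 5942.3² / 4π²)^(1/3) = 7091 km.
Altitude h = a − R = 7091 − 6370 = 721 km.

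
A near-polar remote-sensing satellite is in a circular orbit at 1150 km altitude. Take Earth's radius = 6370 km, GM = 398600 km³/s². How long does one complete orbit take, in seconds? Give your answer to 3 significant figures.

6490 seconds

Semi-major axis a = 6370 + 1150 = 7520 km. Period T = 2π√(a³/μ) = 2π√(7520³/398600) = 6489.9 s = 108.16 min.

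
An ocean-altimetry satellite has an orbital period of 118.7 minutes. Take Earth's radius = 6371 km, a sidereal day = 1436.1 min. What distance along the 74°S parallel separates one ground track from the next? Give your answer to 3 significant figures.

T = 118.7 min = 7122.0 s.
Node shift per orbit = (7122.0/86166) × 360° = 29.76°.
Equatorial spacing = 29.76 × 111.2 km/° = 3309 km.
At 74° latitude, spacing = 3309 × cos(74°) = 912 km.

912 km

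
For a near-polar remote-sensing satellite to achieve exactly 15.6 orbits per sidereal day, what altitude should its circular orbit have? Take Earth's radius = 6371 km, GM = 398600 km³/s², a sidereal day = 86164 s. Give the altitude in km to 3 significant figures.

Required period T = 86164 / 15.6 = 5523.3 s.
From T = 2π√(a³/μ): a = (μ T²/4π²)^(1/3) = (398600 × 5523.3² / 4π²)^(1/3) = 6753 km.
Altitude h = a − R = 6753 − 6371 = 382 km.

382 km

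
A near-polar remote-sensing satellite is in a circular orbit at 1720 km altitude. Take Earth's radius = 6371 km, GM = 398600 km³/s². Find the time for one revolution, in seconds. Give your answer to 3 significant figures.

Semi-major axis a = 6371 + 1720 = 8091 km. Period T = 2π√(a³/μ) = 2π√(8091³/398600) = 7242.9 s = 120.72 min.

7240 seconds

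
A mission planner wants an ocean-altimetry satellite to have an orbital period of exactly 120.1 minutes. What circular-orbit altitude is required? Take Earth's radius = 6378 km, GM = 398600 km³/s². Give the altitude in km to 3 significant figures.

T = 120.1 min = 7206.0 s.
From T = 2π√(a³/μ): a = (μ T²/4π²)^(1/3) = (398600 × 7206.0² / 4π²)^(1/3) = 8063 km.
Altitude h = a − R = 8063 − 6378 = 1685 km.

1690 km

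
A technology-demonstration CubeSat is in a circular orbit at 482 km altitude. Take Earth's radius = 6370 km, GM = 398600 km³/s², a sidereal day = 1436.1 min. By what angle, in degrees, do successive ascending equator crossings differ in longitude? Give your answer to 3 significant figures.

Semi-major axis a = 6370 + 482 = 6852 km. Period T = 2π√(a³/μ) = 2π√(6852³/398600) = 5644.7 s = 94.08 min.
During one orbit Earth rotates (5644.7 / 86166) × 360° = 23.58°.

23.6°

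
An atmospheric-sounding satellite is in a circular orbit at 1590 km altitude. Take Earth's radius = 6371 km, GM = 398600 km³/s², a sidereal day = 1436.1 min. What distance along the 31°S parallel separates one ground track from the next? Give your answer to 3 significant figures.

Semi-major axis a = 6371 + 1590 = 7961 km. Period T = 2π√(a³/μ) = 2π√(7961³/398600) = 7069.1 s = 117.82 min.
Node shift per orbit = (7069.1/86166) × 360° = 29.53°.
Equatorial spacing = 29.53 × 111.2 km/° = 3284 km.
At 31° latitude, spacing = 3284 × cos(31°) = 2815 km.

2820 km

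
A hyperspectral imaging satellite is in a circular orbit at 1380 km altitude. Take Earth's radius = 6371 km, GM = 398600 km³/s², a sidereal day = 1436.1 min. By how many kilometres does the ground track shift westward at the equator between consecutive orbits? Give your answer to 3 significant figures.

3160 km

Semi-major axis a = 6371 + 1380 = 7751 km. Period T = 2π√(a³/μ) = 2π√(7751³/398600) = 6791.2 s = 113.19 min.
During one orbit Earth rotates (6791.2 / 86166) × 360° = 28.37°.
At the equator that is 28.37° × (2π·6371/360) km/° = 28.37 × 111.2 = 3155 km.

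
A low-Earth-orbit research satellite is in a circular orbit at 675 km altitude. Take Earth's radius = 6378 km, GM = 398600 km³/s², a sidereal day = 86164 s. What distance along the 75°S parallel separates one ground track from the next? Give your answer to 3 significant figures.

Semi-major axis a = 6378 + 675 = 7053 km. Period T = 2π√(a³/μ) = 2π√(7053³/398600) = 5894.8 s = 98.25 min.
Node shift per orbit = (5894.8/86164) × 360° = 24.63°.
Equatorial spacing = 24.63 × 111.3 km/° = 2742 km.
At 75° latitude, spacing = 2742 × cos(75°) = 710 km.

710 km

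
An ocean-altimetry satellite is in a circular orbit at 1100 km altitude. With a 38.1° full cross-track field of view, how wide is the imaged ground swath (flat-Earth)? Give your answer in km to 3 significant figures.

760 km

Half-angle = 38.1°/2 = 19.05°.
Swath width ≈ 2h·tan(θ/2) = 2 × 1100 × tan(19.05°) = 759.7 km.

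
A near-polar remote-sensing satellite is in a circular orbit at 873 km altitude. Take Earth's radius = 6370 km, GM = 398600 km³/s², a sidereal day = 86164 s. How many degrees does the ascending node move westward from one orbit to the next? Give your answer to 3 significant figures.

Semi-major axis a = 6370 + 873 = 7243 km. Period T = 2π√(a³/μ) = 2π√(7243³/398600) = 6134.6 s = 102.24 min.
During one orbit Earth rotates (6134.6 / 86164) × 360° = 25.63°.

25.6°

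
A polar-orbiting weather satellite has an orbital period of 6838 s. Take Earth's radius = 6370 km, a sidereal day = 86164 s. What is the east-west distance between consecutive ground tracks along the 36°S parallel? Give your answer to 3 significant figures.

2570 km

Node shift per orbit = (6838.0/86164) × 360° = 28.57°.
Equatorial spacing = 28.57 × 111.2 km/° = 3176 km.
At 36° latitude, spacing = 3176 × cos(36°) = 2570 km.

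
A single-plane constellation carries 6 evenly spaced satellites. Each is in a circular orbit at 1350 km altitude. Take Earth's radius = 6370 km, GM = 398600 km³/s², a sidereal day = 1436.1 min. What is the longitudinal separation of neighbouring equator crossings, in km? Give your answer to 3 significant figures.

Semi-major axis a = 6370 + 1350 = 7720 km. Period T = 2π√(a³/μ) = 2π√(7720³/398600) = 6750.5 s = 112.51 min.
Single-satellite node shift = (6750.5/86166) × 360° = 28.20°.
With 6 satellites evenly phased, successive equator crossings are 28.20/6 = 4.701° apart.
That is 4.701 × 111.2 = 523 km at the equator.

523 km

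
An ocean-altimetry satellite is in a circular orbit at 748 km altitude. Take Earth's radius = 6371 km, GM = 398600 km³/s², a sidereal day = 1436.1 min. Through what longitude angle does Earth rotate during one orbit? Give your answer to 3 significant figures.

Semi-major axis a = 6371 + 748 = 7119 km. Period T = 2π√(a³/μ) = 2π√(7119³/398600) = 5977.8 s = 99.63 min.
During one orbit Earth rotates (5977.8 / 86166) × 360° = 24.98°.

25.0°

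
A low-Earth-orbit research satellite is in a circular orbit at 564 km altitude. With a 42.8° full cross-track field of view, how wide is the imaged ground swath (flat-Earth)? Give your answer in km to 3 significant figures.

442 km

Half-angle = 42.8°/2 = 21.4°.
Swath width ≈ 2h·tan(θ/2) = 2 × 564 × tan(21.4°) = 442.1 km.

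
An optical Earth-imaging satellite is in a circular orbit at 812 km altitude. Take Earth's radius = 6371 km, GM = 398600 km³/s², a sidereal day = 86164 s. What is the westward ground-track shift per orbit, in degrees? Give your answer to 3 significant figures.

Semi-major axis a = 6371 + 812 = 7183 km. Period T = 2π√(a³/μ) = 2π√(7183³/398600) = 6058.6 s = 100.98 min.
During one orbit Earth rotates (6058.6 / 86164) × 360° = 25.31°.

25.3°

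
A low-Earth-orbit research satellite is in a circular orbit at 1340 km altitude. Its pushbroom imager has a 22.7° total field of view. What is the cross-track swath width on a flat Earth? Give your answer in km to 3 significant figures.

Half-angle = 22.7°/2 = 11.35°.
Swath width ≈ 2h·tan(θ/2) = 2 × 1340 × tan(11.35°) = 537.9 km.

538 km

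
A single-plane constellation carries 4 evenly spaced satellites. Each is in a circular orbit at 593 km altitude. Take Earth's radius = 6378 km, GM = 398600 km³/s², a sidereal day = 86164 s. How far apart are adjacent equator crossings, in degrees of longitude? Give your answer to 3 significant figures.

Semi-major axis a = 6378 + 593 = 6971 km. Period T = 2π√(a³/μ) = 2π√(6971³/398600) = 5792.3 s = 96.54 min.
Single-satellite node shift = (5792.3/86164) × 360° = 24.20°.
With 4 satellites evenly phased, successive equator crossings are 24.20/4 = 6.050° apart.

6.05°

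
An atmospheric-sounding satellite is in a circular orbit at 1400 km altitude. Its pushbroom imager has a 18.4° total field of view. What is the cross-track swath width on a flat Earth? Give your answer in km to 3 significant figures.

454 km

Half-angle = 18.4°/2 = 9.2°.
Swath width ≈ 2h·tan(θ/2) = 2 × 1400 × tan(9.2°) = 453.5 km.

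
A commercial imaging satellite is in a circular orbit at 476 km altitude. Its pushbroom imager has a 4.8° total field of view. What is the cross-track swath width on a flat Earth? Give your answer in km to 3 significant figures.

39.9 km

Half-angle = 4.8°/2 = 2.4°.
Swath width ≈ 2h·tan(θ/2) = 2 × 476 × tan(2.4°) = 39.9 km.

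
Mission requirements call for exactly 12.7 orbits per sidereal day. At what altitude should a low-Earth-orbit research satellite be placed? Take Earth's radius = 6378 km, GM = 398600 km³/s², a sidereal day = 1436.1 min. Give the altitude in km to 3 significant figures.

1370 km

Required period T = 86166 / 12.7 = 6784.7 s.
From T = 2π√(a³/μ): a = (μ T²/4π²)^(1/3) = (398600 × 6784.7² / 4π²)^(1/3) = 7746 km.
Altitude h = a − R = 7746 − 6378 = 1368 km.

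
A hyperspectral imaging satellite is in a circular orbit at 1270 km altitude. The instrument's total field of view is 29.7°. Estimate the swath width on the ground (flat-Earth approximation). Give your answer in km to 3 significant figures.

673 km

Half-angle = 29.7°/2 = 14.85°.
Swath width ≈ 2h·tan(θ/2) = 2 × 1270 × tan(14.85°) = 673.5 km.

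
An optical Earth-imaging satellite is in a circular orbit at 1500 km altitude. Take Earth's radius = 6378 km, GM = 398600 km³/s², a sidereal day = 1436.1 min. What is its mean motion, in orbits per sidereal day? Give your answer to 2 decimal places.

12.38

Semi-major axis a = 6378 + 1500 = 7878 km. Period T = 2π√(a³/μ) = 2π√(7878³/398600) = 6958.8 s = 115.98 min.
Orbits per sidereal day = 86166 / 6958.8 = 12.382.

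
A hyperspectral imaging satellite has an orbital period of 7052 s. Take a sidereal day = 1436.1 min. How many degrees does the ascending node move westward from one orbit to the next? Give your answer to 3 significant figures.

29.5°

During one orbit Earth rotates (7052.0 / 86166) × 360° = 29.46°.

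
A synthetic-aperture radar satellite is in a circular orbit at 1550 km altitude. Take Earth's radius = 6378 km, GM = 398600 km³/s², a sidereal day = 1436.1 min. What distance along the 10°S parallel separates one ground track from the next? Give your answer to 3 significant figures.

Semi-major axis a = 6378 + 1550 = 7928 km. Period T = 2π√(a³/μ) = 2π√(7928³/398600) = 7025.2 s = 117.09 min.
Node shift per orbit = (7025.2/86166) × 360° = 29.35°.
Equatorial spacing = 29.35 × 111.3 km/° = 3267 km.
At 10° latitude, spacing = 3267 × cos(10°) = 3218 km.

3220 km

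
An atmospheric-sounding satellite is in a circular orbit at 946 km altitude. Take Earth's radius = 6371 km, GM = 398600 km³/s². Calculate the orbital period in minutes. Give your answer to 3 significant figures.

Semi-major axis a = 6371 + 946 = 7317 km. Period T = 2π√(a³/μ) = 2π√(7317³/398600) = 6228.9 s = 103.81 min.

104 min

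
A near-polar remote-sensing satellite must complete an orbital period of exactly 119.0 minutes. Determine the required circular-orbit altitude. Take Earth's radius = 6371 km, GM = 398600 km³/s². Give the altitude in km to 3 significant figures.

T = 119.0 min = 7140.0 s.
From T = 2π√(a³/μ): a = (μ T²/4π²)^(1/3) = (398600 × 7140.0² / 4π²)^(1/3) = 8014 km.
Altitude h = a − R = 8014 − 6371 = 1643 km.

1640 km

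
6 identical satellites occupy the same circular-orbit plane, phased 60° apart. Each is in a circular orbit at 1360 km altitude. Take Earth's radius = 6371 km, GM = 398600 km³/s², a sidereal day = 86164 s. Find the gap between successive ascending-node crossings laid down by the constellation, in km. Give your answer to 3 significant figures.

Semi-major axis a = 6371 + 1360 = 7731 km. Period T = 2π√(a³/μ) = 2π√(7731³/398600) = 6765.0 s = 112.75 min.
Single-satellite node shift = (6765.0/86164) × 360° = 28.26°.
With 6 satellites evenly phased, successive equator crossings are 28.26/6 = 4.711° apart.
That is 4.711 × 111.2 = 524 km at the equator.

524 km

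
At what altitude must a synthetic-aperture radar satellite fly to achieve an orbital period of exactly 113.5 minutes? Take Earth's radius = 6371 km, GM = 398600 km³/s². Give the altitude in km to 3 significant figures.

1390 km

T = 113.5 min = 6810.0 s.
From T = 2π√(a³/μ): a = (μ T²/4π²)^(1/3) = (398600 × 6810.0² / 4π²)^(1/3) = 7765 km.
Altitude h = a − R = 7765 − 6371 = 1394 km.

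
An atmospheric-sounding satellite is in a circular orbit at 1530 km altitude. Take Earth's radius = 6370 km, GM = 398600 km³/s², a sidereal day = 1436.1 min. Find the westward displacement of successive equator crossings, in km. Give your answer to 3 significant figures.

Semi-major axis a = 6370 + 1530 = 7900 km. Period T = 2π√(a³/μ) = 2π√(7900³/398600) = 6988.0 s = 116.47 min.
During one orbit Earth rotates (6988.0 / 86166) × 360° = 29.20°.
At the equator that is 29.20° × (2π·6370/360) km/° = 29.20 × 111.2 = 3246 km.

3250 km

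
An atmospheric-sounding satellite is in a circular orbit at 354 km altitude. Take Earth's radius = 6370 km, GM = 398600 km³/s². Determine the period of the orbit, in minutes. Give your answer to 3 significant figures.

91.5 min

Semi-major axis a = 6370 + 354 = 6724 km. Period T = 2π√(a³/μ) = 2π√(6724³/398600) = 5487.2 s = 91.45 min.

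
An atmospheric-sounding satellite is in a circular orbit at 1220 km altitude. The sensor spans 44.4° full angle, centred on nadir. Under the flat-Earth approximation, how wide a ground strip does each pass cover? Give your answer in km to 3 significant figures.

996 km

Half-angle = 44.4°/2 = 22.2°.
Swath width ≈ 2h·tan(θ/2) = 2 × 1220 × tan(22.2°) = 995.7 km.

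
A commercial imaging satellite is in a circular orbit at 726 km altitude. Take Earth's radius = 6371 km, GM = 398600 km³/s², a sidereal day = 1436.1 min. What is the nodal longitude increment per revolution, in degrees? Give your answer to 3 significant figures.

Semi-major axis a = 6371 + 726 = 7097 km. Period T = 2π√(a³/μ) = 2π√(7097³/398600) = 5950.1 s = 99.17 min.
During one orbit Earth rotates (5950.1 / 86166) × 360° = 24.86°.

24.9°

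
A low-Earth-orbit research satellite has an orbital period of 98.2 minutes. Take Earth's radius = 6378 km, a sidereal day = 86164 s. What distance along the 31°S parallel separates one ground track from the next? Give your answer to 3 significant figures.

T = 98.2 min = 5892.0 s.
Node shift per orbit = (5892.0/86164) × 360° = 24.62°.
Equatorial spacing = 24.62 × 111.3 km/° = 2740 km.
At 31° latitude, spacing = 2740 × cos(31°) = 2349 km.

2350 km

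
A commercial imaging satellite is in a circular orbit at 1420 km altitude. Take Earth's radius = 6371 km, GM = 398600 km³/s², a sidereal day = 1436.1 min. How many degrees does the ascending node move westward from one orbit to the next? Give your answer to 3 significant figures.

28.6°

Semi-major axis a = 6371 + 1420 = 7791 km. Period T = 2π√(a³/μ) = 2π√(7791³/398600) = 6843.9 s = 114.06 min.
During one orbit Earth rotates (6843.9 / 86166) × 360° = 28.59°.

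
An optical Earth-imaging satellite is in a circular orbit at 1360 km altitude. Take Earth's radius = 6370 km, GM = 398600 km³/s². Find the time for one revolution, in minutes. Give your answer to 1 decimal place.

112.7 min

Semi-major axis a = 6370 + 1360 = 7730 km. Period T = 2π√(a³/μ) = 2π√(7730³/398600) = 6763.6 s = 112.73 min.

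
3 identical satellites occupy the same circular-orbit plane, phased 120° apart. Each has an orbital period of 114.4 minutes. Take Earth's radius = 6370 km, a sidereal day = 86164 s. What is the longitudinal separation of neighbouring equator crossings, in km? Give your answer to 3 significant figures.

1060 km

T = 114.4 min = 6864.0 s.
Single-satellite node shift = (6864.0/86164) × 360° = 28.68°.
With 3 satellites evenly phased, successive equator crossings are 28.68/3 = 9.559° apart.
That is 9.559 × 111.2 = 1063 km at the equator.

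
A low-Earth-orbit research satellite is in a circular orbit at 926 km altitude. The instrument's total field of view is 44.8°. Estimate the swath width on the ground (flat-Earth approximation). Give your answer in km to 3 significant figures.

763 km

Half-angle = 44.8°/2 = 22.4°.
Swath width ≈ 2h·tan(θ/2) = 2 × 926 × tan(22.4°) = 763.3 km.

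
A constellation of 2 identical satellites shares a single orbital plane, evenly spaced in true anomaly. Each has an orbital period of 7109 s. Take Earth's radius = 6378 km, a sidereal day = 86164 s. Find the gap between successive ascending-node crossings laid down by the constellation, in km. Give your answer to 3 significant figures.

1650 km

Single-satellite node shift = (7109.0/86164) × 360° = 29.70°.
With 2 satellites evenly phased, successive equator crossings are 29.70/2 = 14.851° apart.
That is 14.851 × 111.3 = 1653 km at the equator.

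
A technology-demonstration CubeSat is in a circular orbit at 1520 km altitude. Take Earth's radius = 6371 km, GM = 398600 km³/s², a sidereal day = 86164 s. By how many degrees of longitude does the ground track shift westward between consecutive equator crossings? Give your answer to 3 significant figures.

Semi-major axis a = 6371 + 1520 = 7891 km. Period T = 2π√(a³/μ) = 2π√(7891³/398600) = 6976.0 s = 116.27 min.
During one orbit Earth rotates (6976.0 / 86164) × 360° = 29.15°.

29.1°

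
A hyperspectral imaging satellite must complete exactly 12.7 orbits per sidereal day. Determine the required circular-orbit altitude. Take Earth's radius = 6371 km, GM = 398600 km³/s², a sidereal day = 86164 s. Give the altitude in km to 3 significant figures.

Required period T = 86164 / 12.7 = 6784.6 s.
From T = 2π√(a³/μ): a = (μ T²/4π²)^(1/3) = (398600 × 6784.6² / 4π²)^(1/3) = 7746 km.
Altitude h = a − R = 7746 − 6371 = 1375 km.

1370 km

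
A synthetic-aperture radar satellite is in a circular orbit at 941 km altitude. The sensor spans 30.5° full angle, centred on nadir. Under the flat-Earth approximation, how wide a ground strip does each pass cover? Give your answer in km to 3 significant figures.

Half-angle = 30.5°/2 = 15.25°.
Swath width ≈ 2h·tan(θ/2) = 2 × 941 × tan(15.25°) = 513.1 km.

513 km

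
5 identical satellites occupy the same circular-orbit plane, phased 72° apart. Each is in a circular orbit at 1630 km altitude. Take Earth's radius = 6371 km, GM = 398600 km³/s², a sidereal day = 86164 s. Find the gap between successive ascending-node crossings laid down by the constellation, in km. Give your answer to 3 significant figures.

Semi-major axis a = 6371 + 1630 = 8001 km. Period T = 2π√(a³/μ) = 2π√(8001³/398600) = 7122.4 s = 118.71 min.
Single-satellite node shift = (7122.4/86164) × 360° = 29.76°.
With 5 satellites evenly phased, successive equator crossings are 29.76/5 = 5.952° apart.
That is 5.952 × 111.2 = 662 km at the equator.

662 km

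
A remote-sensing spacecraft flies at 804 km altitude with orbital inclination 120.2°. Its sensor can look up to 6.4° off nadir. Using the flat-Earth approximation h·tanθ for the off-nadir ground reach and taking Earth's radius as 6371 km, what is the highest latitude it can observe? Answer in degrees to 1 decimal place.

60.6°

Retrograde orbit: the ground track reaches ±(180° − i) = ±(180 − 120.2) = ±59.8°.
Sensor half-swath on the ground ≈ 804·tan(6.4°) = 90 km = 0.81° of latitude.
Maximum observable latitude ≈ 59.8 + 0.81 = 60.6°.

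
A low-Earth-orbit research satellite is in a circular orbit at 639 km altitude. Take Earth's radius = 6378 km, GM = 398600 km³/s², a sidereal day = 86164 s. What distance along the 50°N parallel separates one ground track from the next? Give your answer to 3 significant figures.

1750 km

Semi-major axis a = 6378 + 639 = 7017 km. Period T = 2π√(a³/μ) = 2π√(7017³/398600) = 5849.8 s = 97.50 min.
Node shift per orbit = (5849.8/86164) × 360° = 24.44°.
Equatorial spacing = 24.44 × 111.3 km/° = 2721 km.
At 50° latitude, spacing = 2721 × cos(50°) = 1749 km.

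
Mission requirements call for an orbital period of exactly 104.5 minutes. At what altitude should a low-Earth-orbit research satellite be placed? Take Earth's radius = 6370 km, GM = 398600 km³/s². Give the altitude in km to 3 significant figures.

979 km

T = 104.5 min = 6270.0 s.
From T = 2π√(a³/μ): a = (μ T²/4π²)^(1/3) = (398600 × 6270.0² / 4π²)^(1/3) = 7349 km.
Altitude h = a − R = 7349 − 6370 = 979 km.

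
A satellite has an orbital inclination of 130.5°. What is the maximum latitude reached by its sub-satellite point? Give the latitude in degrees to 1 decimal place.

Retrograde orbit: the ground track reaches ±(180° − i) = ±(180 − 130.5) = ±49.5°.

49.5°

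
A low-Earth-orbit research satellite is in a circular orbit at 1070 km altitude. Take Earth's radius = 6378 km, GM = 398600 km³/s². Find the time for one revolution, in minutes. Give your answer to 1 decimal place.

Semi-major axis a = 6378 + 1070 = 7448 km. Period T = 2π√(a³/μ) = 2π√(7448³/398600) = 6396.9 s = 106.62 min.

106.6 min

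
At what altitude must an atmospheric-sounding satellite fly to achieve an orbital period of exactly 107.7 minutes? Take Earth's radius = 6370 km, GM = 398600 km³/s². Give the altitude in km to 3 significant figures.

T = 107.7 min = 6462.0 s.
From T = 2π√(a³/μ): a = (μ T²/4π²)^(1/3) = (398600 × 6462.0² / 4π²)^(1/3) = 7498 km.
Altitude h = a − R = 7498 − 6370 = 1128 km.

1130 km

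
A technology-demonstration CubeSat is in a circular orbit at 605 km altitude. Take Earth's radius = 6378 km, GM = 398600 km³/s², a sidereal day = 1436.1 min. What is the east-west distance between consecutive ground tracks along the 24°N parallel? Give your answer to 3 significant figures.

Semi-major axis a = 6378 + 605 = 6983 km. Period T = 2π√(a³/μ) = 2π√(6983³/398600) = 5807.3 s = 96.79 min.
Node shift per orbit = (5807.3/86166) × 360° = 24.26°.
Equatorial spacing = 24.26 × 111.3 km/° = 2701 km.
At 24° latitude, spacing = 2701 × cos(24°) = 2467 km.

2470 km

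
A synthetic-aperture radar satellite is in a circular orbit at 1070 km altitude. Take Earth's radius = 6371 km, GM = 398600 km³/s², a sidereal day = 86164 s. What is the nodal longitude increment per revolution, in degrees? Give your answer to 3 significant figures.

Semi-major axis a = 6371 + 1070 = 7441 km. Period T = 2π√(a³/μ) = 2π√(7441³/398600) = 6387.9 s = 106.47 min.
During one orbit Earth rotates (6387.9 / 86164) × 360° = 26.69°.

26.7°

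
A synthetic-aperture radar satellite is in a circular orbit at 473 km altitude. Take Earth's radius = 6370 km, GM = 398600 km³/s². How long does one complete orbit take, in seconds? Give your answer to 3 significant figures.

5630 seconds

Semi-major axis a = 6370 + 473 = 6843 km. Period T = 2π√(a³/μ) = 2π√(6843³/398600) = 5633.5 s = 93.89 min.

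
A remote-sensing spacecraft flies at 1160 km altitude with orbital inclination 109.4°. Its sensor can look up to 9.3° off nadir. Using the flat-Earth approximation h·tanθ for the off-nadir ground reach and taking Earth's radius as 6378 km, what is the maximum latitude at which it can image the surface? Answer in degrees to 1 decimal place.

Retrograde orbit: the ground track reaches ±(180° − i) = ±(180 − 109.4) = ±70.6°.
Sensor half-swath on the ground ≈ 1160·tan(9.3°) = 190 km = 1.71° of latitude.
Maximum observable latitude ≈ 70.6 + 1.71 = 72.3°.

72.3°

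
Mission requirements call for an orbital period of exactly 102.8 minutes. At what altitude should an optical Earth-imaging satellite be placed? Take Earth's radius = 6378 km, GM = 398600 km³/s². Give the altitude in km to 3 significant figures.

T = 102.8 min = 6168.0 s.
From T = 2π√(a³/μ): a = (μ T²/4π²)^(1/3) = (398600 × 6168.0² / 4π²)^(1/3) = 7269 km.
Altitude h = a − R = 7269 − 6378 = 891 km.

891 km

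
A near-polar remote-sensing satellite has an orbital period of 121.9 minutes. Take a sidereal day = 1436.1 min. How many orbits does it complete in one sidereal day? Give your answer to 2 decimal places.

T = 121.9 min = 7314.0 s.
Orbits per sidereal day = 86166 / 7314.0 = 11.781.

11.78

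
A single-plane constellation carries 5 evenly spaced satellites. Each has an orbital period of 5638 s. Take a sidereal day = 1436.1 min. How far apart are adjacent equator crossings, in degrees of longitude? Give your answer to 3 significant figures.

4.71°

Single-satellite node shift = (5638.0/86166) × 360° = 23.56°.
With 5 satellites evenly phased, successive equator crossings are 23.56/5 = 4.711° apart.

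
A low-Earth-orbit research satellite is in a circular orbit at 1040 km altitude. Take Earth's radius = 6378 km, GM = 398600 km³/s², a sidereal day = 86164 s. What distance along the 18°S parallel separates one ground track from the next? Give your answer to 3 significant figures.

2810 km

Semi-major axis a = 6378 + 1040 = 7418 km. Period T = 2π√(a³/μ) = 2π√(7418³/398600) = 6358.3 s = 105.97 min.
Node shift per orbit = (6358.3/86164) × 360° = 26.57°.
Equatorial spacing = 26.57 × 111.3 km/° = 2957 km.
At 18° latitude, spacing = 2957 × cos(18°) = 2812 km.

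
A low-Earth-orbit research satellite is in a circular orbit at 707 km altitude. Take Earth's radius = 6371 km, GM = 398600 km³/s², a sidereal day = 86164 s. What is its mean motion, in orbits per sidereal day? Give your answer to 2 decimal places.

Semi-major axis a = 6371 + 707 = 7078 km. Period T = 2π√(a³/μ) = 2π√(7078³/398600) = 5926.2 s = 98.77 min.
Orbits per sidereal day = 86164 / 5926.2 = 14.539.

14.54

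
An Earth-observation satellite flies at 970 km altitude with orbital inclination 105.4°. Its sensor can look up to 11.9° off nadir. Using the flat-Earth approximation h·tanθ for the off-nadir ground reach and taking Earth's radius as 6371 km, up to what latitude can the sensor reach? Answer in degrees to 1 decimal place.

Retrograde orbit: the ground track reaches ±(180° − i) = ±(180 − 105.4) = ±74.6°.
Sensor half-swath on the ground ≈ 970·tan(11.9°) = 204 km = 1.84° of latitude.
Maximum observable latitude ≈ 74.6 + 1.84 = 76.4°.

76.4°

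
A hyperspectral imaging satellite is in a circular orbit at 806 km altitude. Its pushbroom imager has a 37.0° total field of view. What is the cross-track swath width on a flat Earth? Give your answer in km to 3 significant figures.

539 km

Half-angle = 37.0°/2 = 18.5°.
Swath width ≈ 2h·tan(θ/2) = 2 × 806 × tan(18.5°) = 539.4 km.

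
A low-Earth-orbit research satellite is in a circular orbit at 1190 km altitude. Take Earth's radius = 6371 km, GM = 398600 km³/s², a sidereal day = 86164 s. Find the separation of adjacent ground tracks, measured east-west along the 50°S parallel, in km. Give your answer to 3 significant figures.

Semi-major axis a = 6371 + 1190 = 7561 km. Period T = 2π√(a³/μ) = 2π√(7561³/398600) = 6543.0 s = 109.05 min.
Node shift per orbit = (6543.0/86164) × 360° = 27.34°.
Equatorial spacing = 27.34 × 111.2 km/° = 3040 km.
At 50° latitude, spacing = 3040 × cos(50°) = 1954 km.

1950 km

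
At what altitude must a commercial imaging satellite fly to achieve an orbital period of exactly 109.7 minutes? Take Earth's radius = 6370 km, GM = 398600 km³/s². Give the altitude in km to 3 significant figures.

T = 109.7 min = 6582.0 s.
From T = 2π√(a³/μ): a = (μ T²/4π²)^(1/3) = (398600 × 6582.0² / 4π²)^(1/3) = 7591 km.
Altitude h = a − R = 7591 − 6370 = 1221 km.

1220 km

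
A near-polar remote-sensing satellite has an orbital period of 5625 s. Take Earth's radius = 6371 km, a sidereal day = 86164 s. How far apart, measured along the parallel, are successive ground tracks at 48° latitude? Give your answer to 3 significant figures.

1750 km

Node shift per orbit = (5625.0/86164) × 360° = 23.50°.
Equatorial spacing = 23.50 × 111.2 km/° = 2613 km.
At 48° latitude, spacing = 2613 × cos(48°) = 1749 km.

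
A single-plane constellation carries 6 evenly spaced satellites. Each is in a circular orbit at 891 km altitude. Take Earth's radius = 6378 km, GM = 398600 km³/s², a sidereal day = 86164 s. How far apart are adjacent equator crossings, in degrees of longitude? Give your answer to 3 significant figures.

4.29°

Semi-major axis a = 6378 + 891 = 7269 km. Period T = 2π√(a³/μ) = 2π√(7269³/398600) = 6167.7 s = 102.79 min.
Single-satellite node shift = (6167.7/86164) × 360° = 25.77°.
With 6 satellites evenly phased, successive equator crossings are 25.77/6 = 4.295° apart.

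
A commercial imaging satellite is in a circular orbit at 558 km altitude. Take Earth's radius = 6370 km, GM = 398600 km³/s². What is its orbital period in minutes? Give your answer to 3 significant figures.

95.6 min

Semi-major axis a = 6370 + 558 = 6928 km. Period T = 2π√(a³/μ) = 2π√(6928³/398600) = 5738.8 s = 95.65 min.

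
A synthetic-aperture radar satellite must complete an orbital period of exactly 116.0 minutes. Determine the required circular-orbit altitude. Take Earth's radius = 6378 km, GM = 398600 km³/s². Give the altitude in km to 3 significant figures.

T = 116.0 min = 6960.0 s.
From T = 2π√(a³/μ): a = (μ T²/4π²)^(1/3) = (398600 × 6960.0² / 4π²)^(1/3) = 7879 km.
Altitude h = a − R = 7879 − 6378 = 1501 km.

1500 km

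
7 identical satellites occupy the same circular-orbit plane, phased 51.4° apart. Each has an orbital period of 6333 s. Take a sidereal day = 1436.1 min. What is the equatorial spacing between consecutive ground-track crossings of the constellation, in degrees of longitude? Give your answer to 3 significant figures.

Single-satellite node shift = (6333.0/86166) × 360° = 26.46°.
With 7 satellites evenly phased, successive equator crossings are 26.46/7 = 3.780° apart.

3.78°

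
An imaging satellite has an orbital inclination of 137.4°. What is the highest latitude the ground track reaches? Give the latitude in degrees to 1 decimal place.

Retrograde orbit: the ground track reaches ±(180° − i) = ±(180 − 137.4) = ±42.6°.

42.6°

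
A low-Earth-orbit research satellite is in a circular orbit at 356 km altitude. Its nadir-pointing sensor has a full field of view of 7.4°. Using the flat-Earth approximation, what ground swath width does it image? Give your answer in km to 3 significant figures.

46.0 km

Half-angle = 7.4°/2 = 3.7°.
Swath width ≈ 2h·tan(θ/2) = 2 × 356 × tan(3.7°) = 46.0 km.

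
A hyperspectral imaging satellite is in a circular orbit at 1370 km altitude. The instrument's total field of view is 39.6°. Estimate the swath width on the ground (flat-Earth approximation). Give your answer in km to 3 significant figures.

986 km

Half-angle = 39.6°/2 = 19.8°.
Swath width ≈ 2h·tan(θ/2) = 2 × 1370 × tan(19.8°) = 986.5 km.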